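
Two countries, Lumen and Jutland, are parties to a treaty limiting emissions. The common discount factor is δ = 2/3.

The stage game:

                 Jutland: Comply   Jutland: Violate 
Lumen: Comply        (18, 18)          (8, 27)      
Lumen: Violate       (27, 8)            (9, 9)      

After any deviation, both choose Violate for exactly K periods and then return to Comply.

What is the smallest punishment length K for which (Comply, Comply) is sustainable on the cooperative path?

No profitable deviation requires (18−9)(δ+…+δ^K) ≥ 27−18, i.e. δ+…+δ^K ≥ 1 ≈ 1.0000.
With δ = 2/3, the partial sums are K=1: 0.6667, K=2: 1.1111.
K = 2 is the first length at which the sum reaches 1.0000.

2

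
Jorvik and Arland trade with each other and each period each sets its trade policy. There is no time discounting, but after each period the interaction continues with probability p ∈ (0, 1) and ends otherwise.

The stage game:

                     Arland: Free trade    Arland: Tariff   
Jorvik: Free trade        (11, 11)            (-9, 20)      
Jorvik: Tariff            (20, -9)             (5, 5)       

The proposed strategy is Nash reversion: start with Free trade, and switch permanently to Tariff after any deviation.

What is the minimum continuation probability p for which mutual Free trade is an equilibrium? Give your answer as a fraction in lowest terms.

3/5

Expected cooperation value is 11 + p·11 + p²·11 + … = 11/(1−p); deviation gives 20 + p·5/(1−p).
11 ≥ 20(1−p) + 5p ⇒ 15p ≥ 9 ⇒ p ≥ 9/15 = 3/5.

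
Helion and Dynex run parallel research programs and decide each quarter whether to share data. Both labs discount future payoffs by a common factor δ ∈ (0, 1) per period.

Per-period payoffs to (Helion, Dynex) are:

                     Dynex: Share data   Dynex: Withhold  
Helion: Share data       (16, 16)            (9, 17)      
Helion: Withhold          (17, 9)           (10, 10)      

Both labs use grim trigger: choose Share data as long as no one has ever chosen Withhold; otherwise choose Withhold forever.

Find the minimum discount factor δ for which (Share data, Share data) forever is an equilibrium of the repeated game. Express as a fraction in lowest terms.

1/7

One-period gain from deviating is 17 − 16 = 1. The loss is 16 − 10 = 6 in every subsequent period, with present value 6·δ/(1−δ).
Deviation is unprofitable when 6·δ/(1−δ) ≥ 1, i.e. δ/(1−δ) ≥ 1/6.
Equivalently δ ≥ 1/(1+6) = 1/7.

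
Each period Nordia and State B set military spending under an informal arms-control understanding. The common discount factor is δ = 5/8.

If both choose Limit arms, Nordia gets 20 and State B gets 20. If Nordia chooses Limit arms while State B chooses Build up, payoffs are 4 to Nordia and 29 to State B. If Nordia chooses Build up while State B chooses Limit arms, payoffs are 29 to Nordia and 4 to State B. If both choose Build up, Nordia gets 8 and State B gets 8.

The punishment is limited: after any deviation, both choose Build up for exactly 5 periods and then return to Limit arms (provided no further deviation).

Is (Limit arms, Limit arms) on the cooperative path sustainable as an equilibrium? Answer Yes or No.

Yes

IC: δ+…+δ^5 ≥ (29−20)/(20−8) = 3/4.
At δ = 5/8: partial sum = 1.5077 ≥ 0.7500. Cooperation sustainable.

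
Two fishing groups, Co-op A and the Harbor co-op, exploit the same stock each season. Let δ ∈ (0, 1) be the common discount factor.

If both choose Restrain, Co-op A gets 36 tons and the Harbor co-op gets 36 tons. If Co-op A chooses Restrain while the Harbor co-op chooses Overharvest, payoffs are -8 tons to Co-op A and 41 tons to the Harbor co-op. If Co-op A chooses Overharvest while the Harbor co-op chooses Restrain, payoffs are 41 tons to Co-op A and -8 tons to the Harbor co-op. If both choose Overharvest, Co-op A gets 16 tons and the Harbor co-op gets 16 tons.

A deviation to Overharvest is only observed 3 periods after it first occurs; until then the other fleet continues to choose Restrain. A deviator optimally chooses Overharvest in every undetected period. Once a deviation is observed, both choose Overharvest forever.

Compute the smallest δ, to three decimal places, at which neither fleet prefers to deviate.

Deviating for the 3 undetected periods gains 41−36 = 5 per period over cooperation, then loses 36−16 = 20 per period forever once punishment starts.
Gain: 5(1 + δ + … + δ^2); loss: 20·δ^3/(1−δ).
No profitable deviation ⇔ 5(1−δ^3) ≤ 20·δ^3, i.e. δ^3 ≥ 5/(5+20) = 1/5.
Hence δ ≥ (1/5)^(1/3) ≈ 0.585.

0.585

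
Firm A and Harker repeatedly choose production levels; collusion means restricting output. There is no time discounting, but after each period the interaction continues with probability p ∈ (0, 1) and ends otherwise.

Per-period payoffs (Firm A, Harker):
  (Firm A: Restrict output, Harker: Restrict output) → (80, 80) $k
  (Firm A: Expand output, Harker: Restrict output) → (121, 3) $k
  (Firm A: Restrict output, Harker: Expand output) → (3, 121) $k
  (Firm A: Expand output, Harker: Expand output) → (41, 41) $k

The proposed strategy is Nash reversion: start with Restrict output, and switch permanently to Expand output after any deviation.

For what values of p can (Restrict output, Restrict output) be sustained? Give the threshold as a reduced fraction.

With no time discounting, the continuation probability p plays the role of the discount factor.
Grim-trigger IC: 80/(1−p) ≥ 121 + 41p/(1−p) ⇒ p ≥ (121−80)/(121−41) = 41/80.

41/80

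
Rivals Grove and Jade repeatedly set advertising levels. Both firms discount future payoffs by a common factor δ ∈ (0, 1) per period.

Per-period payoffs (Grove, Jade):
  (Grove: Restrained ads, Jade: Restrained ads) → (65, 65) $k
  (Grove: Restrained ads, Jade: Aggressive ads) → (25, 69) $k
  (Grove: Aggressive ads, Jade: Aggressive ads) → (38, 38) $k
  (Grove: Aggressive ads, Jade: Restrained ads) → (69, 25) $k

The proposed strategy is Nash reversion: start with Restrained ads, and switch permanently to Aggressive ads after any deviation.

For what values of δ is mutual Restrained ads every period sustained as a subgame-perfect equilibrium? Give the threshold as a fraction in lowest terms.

4/31

One-period gain from deviating is 69 − 65 = 4. The loss is 65 − 38 = 27 in every subsequent period, with present value 27·δ/(1−δ).
Deviation is unprofitable when 27·δ/(1−δ) ≥ 4, i.e. δ/(1−δ) ≥ 4/27.
Equivalently δ ≥ 4/(4+27) = 4/31.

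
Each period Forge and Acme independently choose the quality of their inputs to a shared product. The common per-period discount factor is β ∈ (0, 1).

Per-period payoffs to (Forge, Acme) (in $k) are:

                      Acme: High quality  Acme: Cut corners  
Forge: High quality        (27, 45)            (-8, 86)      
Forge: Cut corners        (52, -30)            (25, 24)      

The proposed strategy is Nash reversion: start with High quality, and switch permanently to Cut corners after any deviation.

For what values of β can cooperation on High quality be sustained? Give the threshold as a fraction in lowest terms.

25/27

Forge's threshold: (52−27)/(52−25) = 25/27.
Acme's threshold: (86−45)/(86−24) = 41/62.
25/27 > 41/62, so Forge binds and β* = 25/27.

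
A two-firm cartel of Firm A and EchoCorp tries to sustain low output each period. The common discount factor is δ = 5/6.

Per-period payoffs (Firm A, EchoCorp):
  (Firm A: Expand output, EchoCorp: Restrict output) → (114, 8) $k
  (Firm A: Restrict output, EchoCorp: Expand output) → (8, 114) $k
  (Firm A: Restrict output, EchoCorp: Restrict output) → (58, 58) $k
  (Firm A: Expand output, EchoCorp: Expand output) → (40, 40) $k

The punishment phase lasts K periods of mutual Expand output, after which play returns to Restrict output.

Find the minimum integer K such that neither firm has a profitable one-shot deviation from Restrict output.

Need Σ_{k=1}^{K} δ^k ≥ (114−58)/(58−40) = 3.1111 at δ = 5/6.
At K = 5 the sum is 2.9906 < 3.1111; at K = 6 it is 3.3255 ≥ 3.1111.
So the minimum punishment length is K = 6.

6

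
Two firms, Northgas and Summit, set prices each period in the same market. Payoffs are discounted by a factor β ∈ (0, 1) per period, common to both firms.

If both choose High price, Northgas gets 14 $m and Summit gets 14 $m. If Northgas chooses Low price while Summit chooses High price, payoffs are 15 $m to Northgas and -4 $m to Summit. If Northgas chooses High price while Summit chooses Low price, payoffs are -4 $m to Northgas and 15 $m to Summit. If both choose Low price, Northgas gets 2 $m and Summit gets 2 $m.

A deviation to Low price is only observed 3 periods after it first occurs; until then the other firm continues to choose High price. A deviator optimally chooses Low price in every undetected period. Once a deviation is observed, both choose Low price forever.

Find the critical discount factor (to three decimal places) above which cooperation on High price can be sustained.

The best deviation is to choose Low price for all 3 undetected periods, earning 15 each, then 2 forever once detected.
Deviation value: 15(1−β^3)/(1−β) + 2β^3/(1−β); cooperation value: 14/(1−β).
IC: 14 ≥ 15(1−β^3) + 2β^3 = 15 − 13β^3.
So β^3 ≥ 1/13, giving β ≥ (1/13)^(1/3) ≈ 0.425.

0.425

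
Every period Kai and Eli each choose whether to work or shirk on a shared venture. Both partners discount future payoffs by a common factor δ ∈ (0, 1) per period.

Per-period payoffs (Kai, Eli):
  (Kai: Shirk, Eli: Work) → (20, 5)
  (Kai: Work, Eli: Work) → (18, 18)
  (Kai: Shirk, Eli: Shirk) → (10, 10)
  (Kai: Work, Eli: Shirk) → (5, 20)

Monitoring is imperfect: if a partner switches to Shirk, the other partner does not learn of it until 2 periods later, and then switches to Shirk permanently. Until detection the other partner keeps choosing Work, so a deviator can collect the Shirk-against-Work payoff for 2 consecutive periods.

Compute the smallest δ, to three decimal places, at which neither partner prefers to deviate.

0.447

Deviating for the 2 undetected periods gains 20−18 = 2 per period over cooperation, then loses 18−10 = 8 per period forever once punishment starts.
Gain: 2(1 + δ + … + δ^1); loss: 8·δ^2/(1−δ).
No profitable deviation ⇔ 2(1−δ^2) ≤ 8·δ^2, i.e. δ^2 ≥ 2/(2+8) = 1/5.
Hence δ ≥ (1/5)^(1/2) ≈ 0.447.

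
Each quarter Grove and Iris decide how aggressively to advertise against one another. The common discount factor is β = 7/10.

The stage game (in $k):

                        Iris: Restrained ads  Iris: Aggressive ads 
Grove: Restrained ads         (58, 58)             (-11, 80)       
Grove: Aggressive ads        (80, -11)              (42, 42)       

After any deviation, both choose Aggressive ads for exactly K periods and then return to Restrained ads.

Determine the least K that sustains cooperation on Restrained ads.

3

No profitable deviation requires (58−42)(β+…+β^K) ≥ 80−58, i.e. β+…+β^K ≥ 11/8 ≈ 1.3750.
With β = 7/10, the partial sums are K=1: 0.7000, K=2: 1.1900, K=3: 1.5330.
K = 3 is the first length at which the sum reaches 1.3750.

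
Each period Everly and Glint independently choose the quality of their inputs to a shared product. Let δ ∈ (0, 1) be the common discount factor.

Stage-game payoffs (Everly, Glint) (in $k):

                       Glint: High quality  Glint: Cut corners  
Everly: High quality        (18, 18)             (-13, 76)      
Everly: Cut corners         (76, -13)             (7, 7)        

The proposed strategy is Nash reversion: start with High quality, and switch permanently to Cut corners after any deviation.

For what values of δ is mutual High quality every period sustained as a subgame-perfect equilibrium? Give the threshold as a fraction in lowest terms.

18/(1−δ) ≥ 76 + 7δ/(1−δ)
18 ≥ 76 − 69δ
δ ≥ 58/69.

58/69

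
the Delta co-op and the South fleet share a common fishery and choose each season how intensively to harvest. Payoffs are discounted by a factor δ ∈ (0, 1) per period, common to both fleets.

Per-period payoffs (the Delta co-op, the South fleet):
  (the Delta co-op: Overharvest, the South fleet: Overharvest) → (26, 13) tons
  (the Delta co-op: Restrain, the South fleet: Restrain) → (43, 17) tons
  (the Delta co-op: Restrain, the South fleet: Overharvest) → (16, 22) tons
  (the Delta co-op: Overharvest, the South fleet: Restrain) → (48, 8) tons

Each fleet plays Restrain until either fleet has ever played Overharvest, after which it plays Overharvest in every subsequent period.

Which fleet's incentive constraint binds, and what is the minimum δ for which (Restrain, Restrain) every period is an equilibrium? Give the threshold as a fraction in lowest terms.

the Delta co-op's threshold: (48−43)/(48−26) = 5/22.
the South fleet's threshold: (22−17)/(22−13) = 5/9.
5/22 < 5/9, so the South fleet binds and δ* = 5/9.

the South fleet; δ ≥ 5/9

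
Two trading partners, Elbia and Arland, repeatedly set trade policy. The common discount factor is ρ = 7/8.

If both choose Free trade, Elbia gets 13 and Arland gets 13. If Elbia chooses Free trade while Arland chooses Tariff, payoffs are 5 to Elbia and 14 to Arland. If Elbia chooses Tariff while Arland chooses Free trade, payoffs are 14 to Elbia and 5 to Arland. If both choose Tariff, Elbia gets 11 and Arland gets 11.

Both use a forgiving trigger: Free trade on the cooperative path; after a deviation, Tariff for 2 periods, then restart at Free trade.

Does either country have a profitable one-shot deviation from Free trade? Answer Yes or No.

No

IC: ρ+…+ρ^2 ≥ (14−13)/(13−11) = 1/2.
At ρ = 7/8: partial sum = 1.6406 ≥ 0.5000. Cooperation sustainable.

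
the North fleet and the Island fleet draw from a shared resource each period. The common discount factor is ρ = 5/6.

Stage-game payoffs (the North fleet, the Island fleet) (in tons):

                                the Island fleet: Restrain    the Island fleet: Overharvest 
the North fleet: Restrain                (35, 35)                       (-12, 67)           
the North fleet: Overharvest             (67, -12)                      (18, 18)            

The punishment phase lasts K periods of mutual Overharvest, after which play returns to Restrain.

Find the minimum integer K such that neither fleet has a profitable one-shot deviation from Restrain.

No profitable deviation requires (35−18)(ρ+…+ρ^K) ≥ 67−35, i.e. ρ+…+ρ^K ≥ 32/17 ≈ 1.8824.
With ρ = 5/6, the partial sums are K=1: 0.8333, K=2: 1.5278, K=3: 2.1065.
K = 3 is the first length at which the sum reaches 1.8824.

3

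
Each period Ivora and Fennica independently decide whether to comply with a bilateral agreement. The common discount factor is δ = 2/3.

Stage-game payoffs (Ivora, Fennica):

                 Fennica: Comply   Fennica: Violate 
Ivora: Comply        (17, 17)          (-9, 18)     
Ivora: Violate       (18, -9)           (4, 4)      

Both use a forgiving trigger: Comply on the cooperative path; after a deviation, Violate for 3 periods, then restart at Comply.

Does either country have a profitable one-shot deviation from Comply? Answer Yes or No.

No

A one-shot deviation gives 18 now, then 4 for 3 periods, then back to 17.
Gain from deviating: (18−17) today; loss: (17−4) in each of the next 3 periods.
No-deviation condition: (17−4)(δ+…+δ^3) ≥ 18−17, i.e. δ+…+δ^3 ≥ 1/13.
At δ = 2/3: δ+…+δ^3 = 1.4074 ≥ 0.0769.
So cooperation is sustainable.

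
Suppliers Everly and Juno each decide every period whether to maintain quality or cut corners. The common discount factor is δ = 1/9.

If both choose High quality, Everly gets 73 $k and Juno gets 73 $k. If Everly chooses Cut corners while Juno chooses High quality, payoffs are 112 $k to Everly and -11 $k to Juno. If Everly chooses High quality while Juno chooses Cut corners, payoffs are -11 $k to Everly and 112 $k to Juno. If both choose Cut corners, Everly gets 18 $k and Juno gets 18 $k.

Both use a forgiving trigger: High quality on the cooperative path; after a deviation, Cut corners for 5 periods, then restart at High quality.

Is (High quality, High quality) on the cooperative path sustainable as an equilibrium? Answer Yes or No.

No

A one-shot deviation gives 112 now, then 18 for 5 periods, then back to 73.
Gain from deviating: (112−73) today; loss: (73−18) in each of the next 5 periods.
No-deviation condition: (73−18)(δ+…+δ^5) ≥ 112−73, i.e. δ+…+δ^5 ≥ 39/55.
At δ = 1/9: δ+…+δ^5 = 0.1250 < 0.7091.
So cooperation is not sustainable.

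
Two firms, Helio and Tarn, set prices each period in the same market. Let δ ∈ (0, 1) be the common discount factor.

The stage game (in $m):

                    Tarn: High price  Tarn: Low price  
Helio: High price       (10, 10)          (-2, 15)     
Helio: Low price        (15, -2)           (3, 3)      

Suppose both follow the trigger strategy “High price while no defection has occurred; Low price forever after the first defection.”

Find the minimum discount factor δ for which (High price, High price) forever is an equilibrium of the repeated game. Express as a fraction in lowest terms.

10/(1−δ) ≥ 15 + 3δ/(1−δ)
10 ≥ 15 − 12δ
δ ≥ 5/12.

5/12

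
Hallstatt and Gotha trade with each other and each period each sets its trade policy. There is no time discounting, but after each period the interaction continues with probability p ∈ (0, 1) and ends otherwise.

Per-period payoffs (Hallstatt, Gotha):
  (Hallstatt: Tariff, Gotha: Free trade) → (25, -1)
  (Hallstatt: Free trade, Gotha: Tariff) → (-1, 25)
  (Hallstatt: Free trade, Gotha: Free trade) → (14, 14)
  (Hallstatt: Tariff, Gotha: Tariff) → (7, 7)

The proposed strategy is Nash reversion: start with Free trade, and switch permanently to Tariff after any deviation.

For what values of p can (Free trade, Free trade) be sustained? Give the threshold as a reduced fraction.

11/18

Expected cooperation value is 14 + p·14 + p²·14 + … = 14/(1−p); deviation gives 25 + p·7/(1−p).
14 ≥ 25(1−p) + 7p ⇒ 18p ≥ 11 ⇒ p ≥ 11/18.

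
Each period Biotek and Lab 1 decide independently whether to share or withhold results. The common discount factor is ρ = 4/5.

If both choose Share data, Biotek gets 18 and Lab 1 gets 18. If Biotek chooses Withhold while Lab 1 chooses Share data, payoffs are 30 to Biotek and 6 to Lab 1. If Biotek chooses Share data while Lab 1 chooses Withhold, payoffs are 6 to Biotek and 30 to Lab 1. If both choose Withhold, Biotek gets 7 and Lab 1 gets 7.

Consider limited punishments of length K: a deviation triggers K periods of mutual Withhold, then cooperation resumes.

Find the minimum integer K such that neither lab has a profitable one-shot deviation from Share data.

Need Σ_{k=1}^{K} ρ^k ≥ (30−18)/(18−7) = 1.0909 at ρ = 4/5.
At K = 1 the sum is 0.8000 < 1.0909; at K = 2 it is 1.4400 ≥ 1.0909.
So the minimum punishment length is K = 2.

2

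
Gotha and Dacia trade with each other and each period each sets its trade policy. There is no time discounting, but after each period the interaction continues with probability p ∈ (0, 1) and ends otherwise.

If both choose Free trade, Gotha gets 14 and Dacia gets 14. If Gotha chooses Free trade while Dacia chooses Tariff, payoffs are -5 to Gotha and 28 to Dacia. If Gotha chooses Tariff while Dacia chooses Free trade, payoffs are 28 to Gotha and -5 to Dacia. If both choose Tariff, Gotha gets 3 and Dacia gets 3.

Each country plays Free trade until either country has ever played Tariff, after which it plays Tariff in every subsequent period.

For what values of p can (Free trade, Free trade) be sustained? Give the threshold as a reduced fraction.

With no time discounting, the continuation probability p plays the role of the discount factor.
Grim-trigger IC: 14/(1−p) ≥ 28 + 3p/(1−p) ⇒ p ≥ (28−14)/(28−3) = 14/25.

14/25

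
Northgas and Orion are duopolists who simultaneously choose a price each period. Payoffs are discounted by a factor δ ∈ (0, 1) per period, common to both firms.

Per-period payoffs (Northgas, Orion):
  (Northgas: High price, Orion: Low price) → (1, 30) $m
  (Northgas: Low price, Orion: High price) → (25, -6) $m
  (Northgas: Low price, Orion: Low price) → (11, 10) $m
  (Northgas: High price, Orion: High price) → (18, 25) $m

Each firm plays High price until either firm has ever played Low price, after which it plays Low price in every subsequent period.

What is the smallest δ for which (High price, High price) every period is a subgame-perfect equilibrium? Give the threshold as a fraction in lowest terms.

1/2

Northgas's threshold: (25−18)/(25−11) = 1/2.
Orion's threshold: (30−25)/(30−10) = 1/4.
1/2 > 1/4, so Northgas binds and δ* = 1/2.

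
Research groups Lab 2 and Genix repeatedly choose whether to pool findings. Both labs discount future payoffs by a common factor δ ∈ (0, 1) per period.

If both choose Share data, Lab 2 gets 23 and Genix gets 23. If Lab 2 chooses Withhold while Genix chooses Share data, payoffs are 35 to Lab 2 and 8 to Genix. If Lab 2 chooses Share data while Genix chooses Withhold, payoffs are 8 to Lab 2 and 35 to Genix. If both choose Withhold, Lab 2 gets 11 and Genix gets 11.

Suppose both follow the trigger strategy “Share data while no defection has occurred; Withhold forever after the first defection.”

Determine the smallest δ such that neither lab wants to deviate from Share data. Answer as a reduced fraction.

1/2

Under grim trigger the critical discount factor is (T−C)/(T−P) with T = 35, C = 23, P = 11.
δ* = (35−23)/(35−11) = 12/24 = 1/2.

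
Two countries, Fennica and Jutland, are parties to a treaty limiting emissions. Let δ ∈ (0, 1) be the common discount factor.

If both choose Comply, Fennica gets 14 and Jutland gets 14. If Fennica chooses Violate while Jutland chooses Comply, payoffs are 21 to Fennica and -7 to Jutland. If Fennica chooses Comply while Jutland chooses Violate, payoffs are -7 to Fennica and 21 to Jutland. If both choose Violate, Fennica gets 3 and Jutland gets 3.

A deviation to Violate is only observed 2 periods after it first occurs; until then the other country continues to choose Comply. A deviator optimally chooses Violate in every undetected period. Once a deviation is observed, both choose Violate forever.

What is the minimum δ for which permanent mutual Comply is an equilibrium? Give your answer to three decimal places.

0.624

Deviating for the 2 undetected periods gains 21−14 = 7 per period over cooperation, then loses 14−3 = 11 per period forever once punishment starts.
Gain: 7(1 + δ + … + δ^1); loss: 11·δ^2/(1−δ).
No profitable deviation ⇔ 7(1−δ^2) ≤ 11·δ^2, i.e. δ^2 ≥ 7/(7+11) = 7/18.
Hence δ ≥ (7/18)^(1/2) ≈ 0.624.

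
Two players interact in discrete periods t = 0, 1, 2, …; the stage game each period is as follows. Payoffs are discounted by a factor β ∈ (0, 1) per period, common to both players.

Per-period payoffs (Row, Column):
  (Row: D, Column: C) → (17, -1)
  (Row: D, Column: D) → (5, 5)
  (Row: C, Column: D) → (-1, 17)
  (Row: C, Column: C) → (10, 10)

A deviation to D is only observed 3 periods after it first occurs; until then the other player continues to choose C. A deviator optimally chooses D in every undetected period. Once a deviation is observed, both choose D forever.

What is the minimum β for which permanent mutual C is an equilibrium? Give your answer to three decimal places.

The best deviation is to choose D for all 3 undetected periods, earning 17 each, then 5 forever once detected.
Deviation value: 17(1−β^3)/(1−β) + 5β^3/(1−β); cooperation value: 10/(1−β).
IC: 10 ≥ 17(1−β^3) + 5β^3 = 17 − 12β^3.
So β^3 ≥ 7/12, giving β ≥ (7/12)^(1/3) ≈ 0.836.

0.836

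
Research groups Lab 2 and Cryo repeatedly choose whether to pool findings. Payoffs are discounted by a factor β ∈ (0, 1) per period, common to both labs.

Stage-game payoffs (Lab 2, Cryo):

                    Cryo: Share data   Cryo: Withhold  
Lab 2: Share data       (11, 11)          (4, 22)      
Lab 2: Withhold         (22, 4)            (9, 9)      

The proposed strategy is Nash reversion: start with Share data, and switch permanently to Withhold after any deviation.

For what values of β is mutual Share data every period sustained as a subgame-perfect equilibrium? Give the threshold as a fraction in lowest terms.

11/13

One-period gain from deviating is 22 − 11 = 11. The loss is 11 − 9 = 2 in every subsequent period, with present value 2·β/(1−β).
Deviation is unprofitable when 2·β/(1−β) ≥ 11, i.e. β/(1−β) ≥ 11/2.
Equivalently β ≥ 11/(11+2) = 11/13.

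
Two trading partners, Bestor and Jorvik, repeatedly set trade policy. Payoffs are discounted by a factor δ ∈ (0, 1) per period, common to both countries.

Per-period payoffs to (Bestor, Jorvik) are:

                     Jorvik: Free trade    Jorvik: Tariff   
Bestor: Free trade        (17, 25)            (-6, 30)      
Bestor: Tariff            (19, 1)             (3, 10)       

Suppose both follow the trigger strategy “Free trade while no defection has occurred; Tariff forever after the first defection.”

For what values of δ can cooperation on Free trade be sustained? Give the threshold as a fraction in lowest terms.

Bestor's threshold: (19−17)/(19−3) = 1/8.
Jorvik's threshold: (30−25)/(30−10) = 1/4.
1/8 < 1/4, so Jorvik binds and δ* = 1/4.

1/4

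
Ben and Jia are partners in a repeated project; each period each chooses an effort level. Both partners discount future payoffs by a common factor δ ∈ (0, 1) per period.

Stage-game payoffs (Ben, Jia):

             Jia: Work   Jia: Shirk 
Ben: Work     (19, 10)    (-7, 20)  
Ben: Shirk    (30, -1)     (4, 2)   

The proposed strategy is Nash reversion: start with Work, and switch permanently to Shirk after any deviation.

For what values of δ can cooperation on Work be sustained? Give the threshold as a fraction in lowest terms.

Ben's threshold: (30−19)/(30−4) = 11/26.
Jia's threshold: (20−10)/(20−2) = 5/9.
11/26 < 5/9, so Jia binds and δ* = 5/9.

5/9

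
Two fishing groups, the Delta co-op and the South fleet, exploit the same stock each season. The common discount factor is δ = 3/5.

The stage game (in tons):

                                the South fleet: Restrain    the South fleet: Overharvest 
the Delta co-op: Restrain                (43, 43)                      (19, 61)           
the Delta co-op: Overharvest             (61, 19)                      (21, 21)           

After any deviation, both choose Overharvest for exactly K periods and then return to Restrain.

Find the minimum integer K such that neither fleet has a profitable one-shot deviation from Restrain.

IC: δ(1−δ^K)/(1−δ) ≥ (61−43)/(43−21) = 9/11.
With δ = 3/5: need 1 − δ^K ≥ 9/11·(1−3/5)/(3/5), i.e. δ^K ≤ 0.4545.
Since (3/5)^1 = 0.6000 and (3/5)^2 = 0.3600, the smallest such K is 2.

2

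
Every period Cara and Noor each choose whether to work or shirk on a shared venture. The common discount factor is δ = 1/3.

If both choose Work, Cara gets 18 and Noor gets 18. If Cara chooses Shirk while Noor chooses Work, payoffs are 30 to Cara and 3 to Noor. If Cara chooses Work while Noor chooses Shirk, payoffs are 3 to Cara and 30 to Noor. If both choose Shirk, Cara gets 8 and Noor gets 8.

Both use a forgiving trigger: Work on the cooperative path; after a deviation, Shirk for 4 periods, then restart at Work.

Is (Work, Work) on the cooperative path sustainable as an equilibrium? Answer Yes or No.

No

A one-shot deviation gives 30 now, then 8 for 4 periods, then back to 18.
Gain from deviating: (30−18) today; loss: (18−8) in each of the next 4 periods.
No-deviation condition: (18−8)(δ+…+δ^4) ≥ 30−18, i.e. δ+…+δ^4 ≥ 6/5.
At δ = 1/3: δ+…+δ^4 = 0.4938 < 1.2000.
So cooperation is not sustainable.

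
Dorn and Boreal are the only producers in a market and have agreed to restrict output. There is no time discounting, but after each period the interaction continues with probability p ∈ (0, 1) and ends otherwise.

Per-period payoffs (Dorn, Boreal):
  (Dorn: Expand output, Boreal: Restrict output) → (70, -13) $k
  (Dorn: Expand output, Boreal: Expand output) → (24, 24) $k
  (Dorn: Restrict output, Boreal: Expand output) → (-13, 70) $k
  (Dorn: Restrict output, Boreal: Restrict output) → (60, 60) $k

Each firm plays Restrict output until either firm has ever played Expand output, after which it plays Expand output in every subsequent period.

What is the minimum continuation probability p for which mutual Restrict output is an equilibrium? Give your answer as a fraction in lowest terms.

5/23

Expected cooperation value is 60 + p·60 + p²·60 + … = 60/(1−p); deviation gives 70 + p·24/(1−p).
60 ≥ 70(1−p) + 24p ⇒ 46p ≥ 10 ⇒ p ≥ 10/46 = 5/23.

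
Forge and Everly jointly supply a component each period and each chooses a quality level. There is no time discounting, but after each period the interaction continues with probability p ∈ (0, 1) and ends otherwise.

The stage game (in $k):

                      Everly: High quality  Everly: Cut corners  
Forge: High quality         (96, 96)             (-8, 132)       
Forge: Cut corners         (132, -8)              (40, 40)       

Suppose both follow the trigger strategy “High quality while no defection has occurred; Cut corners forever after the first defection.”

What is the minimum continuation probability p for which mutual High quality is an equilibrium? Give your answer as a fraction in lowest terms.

9/23

With no time discounting, the continuation probability p plays the role of the discount factor.
Grim-trigger IC: 96/(1−p) ≥ 132 + 40p/(1−p) ⇒ p ≥ (132−96)/(132−40) = 9/23.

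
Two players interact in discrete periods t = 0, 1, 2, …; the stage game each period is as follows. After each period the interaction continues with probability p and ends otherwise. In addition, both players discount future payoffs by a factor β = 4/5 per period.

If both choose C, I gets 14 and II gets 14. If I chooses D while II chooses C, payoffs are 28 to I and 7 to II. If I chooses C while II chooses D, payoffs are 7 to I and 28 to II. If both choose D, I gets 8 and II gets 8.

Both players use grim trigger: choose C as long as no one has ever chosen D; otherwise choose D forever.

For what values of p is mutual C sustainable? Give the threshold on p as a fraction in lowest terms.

7/8

Expected continuation weight on next period's payoff is β·p = 4/5·p, which plays the role of the discount factor.
Cooperation requires 4/5·p ≥ (28−14)/(28−8) = 7/10, hence p ≥ 7/8.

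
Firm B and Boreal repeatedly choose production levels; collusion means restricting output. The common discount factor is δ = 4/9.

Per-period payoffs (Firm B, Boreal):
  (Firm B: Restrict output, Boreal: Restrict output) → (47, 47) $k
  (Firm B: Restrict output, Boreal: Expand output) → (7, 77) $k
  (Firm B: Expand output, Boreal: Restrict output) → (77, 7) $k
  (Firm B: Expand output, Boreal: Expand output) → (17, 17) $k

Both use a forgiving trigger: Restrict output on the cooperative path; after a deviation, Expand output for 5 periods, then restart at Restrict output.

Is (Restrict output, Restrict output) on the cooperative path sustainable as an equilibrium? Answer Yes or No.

No

A one-shot deviation gives 77 now, then 17 for 5 periods, then back to 47.
Gain from deviating: (77−47) today; loss: (47−17) in each of the next 5 periods.
No-deviation condition: (47−17)(δ+…+δ^5) ≥ 77−47, i.e. δ+…+δ^5 ≥ 1.
At δ = 4/9: δ+…+δ^5 = 0.7861 < 1.0000.
So cooperation is not sustainable.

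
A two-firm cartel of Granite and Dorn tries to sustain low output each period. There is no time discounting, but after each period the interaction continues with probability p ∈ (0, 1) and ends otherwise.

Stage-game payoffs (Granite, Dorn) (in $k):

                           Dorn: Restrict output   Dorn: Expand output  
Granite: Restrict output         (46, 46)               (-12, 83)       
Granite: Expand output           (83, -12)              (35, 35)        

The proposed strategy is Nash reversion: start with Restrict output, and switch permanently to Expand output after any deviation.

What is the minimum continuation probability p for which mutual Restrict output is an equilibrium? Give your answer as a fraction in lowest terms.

37/48

Expected cooperation value is 46 + p·46 + p²·46 + … = 46/(1−p); deviation gives 83 + p·35/(1−p).
46 ≥ 83(1−p) + 35p ⇒ 48p ≥ 37 ⇒ p ≥ 37/48.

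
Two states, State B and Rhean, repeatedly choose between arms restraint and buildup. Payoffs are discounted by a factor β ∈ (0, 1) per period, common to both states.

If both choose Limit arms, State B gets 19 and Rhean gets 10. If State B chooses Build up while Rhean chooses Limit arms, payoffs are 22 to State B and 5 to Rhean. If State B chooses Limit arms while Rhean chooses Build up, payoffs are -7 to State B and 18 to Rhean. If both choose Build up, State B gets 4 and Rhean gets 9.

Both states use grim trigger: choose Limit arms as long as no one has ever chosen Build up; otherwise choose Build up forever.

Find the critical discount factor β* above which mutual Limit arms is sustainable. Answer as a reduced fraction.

For State B: deviation gain 22−19 = 3, per-period punishment loss 19−4 = 15. IC gives β ≥ 3/18 = 1/6.
For Rhean: gain 8, loss 1 per period, so β ≥ 8/9.
The tighter constraint is Rhean's, so cooperation needs β ≥ 8/9.

8/9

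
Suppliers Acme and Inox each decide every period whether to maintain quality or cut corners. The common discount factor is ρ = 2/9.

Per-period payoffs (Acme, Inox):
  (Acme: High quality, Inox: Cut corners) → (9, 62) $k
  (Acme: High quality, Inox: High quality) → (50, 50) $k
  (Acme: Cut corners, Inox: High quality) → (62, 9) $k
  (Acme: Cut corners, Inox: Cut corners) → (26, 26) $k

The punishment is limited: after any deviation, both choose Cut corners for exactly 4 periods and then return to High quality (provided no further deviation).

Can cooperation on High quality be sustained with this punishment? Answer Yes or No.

No

IC: ρ+…+ρ^4 ≥ (62−50)/(50−26) = 1/2.
At ρ = 2/9: partial sum = 0.2850 < 0.5000. Cooperation not sustainable.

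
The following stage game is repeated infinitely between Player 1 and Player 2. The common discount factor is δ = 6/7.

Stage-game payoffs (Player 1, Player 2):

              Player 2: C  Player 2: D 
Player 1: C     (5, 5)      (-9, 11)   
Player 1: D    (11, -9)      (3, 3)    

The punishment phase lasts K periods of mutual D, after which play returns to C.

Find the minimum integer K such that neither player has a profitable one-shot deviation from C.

No profitable deviation requires (5−3)(δ+…+δ^K) ≥ 11−5, i.e. δ+…+δ^K ≥ 3 ≈ 3.0000.
With δ = 6/7, the partial sums are K=1: 0.8571, K=2: 1.5918, K=3: 2.2216, K=4: 2.7613, K=5: 3.2240.
K = 5 is the first length at which the sum reaches 3.0000.

5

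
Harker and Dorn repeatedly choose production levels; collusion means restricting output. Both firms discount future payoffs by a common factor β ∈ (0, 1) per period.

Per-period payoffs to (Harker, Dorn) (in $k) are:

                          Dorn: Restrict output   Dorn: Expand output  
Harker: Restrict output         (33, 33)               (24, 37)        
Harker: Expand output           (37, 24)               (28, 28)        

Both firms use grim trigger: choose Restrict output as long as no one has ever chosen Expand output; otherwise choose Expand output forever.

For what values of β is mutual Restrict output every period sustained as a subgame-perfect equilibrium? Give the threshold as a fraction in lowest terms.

4/9

Under grim trigger the critical discount factor is (T−C)/(T−P) with T = 37, C = 33, P = 28.
β* = (37−33)/(37−28) = 4/9.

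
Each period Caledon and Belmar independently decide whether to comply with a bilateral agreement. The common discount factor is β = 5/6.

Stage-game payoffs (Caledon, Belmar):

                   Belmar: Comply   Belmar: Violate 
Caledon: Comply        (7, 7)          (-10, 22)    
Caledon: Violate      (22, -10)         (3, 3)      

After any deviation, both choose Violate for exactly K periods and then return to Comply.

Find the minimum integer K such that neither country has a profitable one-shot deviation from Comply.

8

Need Σ_{k=1}^{K} β^k ≥ (22−7)/(7−3) = 3.7500 at β = 5/6.
At K = 7 the sum is 3.6046 < 3.7500; at K = 8 it is 3.8372 ≥ 3.7500.
So the minimum punishment length is K = 8.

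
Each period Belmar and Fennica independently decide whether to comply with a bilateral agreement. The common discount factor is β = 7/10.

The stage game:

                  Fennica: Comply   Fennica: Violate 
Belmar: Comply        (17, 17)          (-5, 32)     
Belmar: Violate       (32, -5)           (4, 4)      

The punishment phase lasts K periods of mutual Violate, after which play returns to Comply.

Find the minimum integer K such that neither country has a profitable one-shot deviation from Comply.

2

No profitable deviation requires (17−4)(β+…+β^K) ≥ 32−17, i.e. β+…+β^K ≥ 15/13 ≈ 1.1538.
With β = 7/10, the partial sums are K=1: 0.7000, K=2: 1.1900.
K = 2 is the first length at which the sum reaches 1.1538.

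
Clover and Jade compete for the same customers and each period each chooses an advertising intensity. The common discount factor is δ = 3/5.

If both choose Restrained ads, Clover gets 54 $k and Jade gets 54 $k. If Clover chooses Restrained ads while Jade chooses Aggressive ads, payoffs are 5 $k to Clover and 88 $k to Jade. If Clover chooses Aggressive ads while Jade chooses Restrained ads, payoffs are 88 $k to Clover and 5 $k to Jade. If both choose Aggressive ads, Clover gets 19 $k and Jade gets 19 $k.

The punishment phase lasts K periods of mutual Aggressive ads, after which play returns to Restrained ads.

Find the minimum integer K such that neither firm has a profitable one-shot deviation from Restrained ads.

3

Need Σ_{k=1}^{K} δ^k ≥ (88−54)/(54−19) = 0.9714 at δ = 3/5.
At K = 2 the sum is 0.9600 < 0.9714; at K = 3 it is 1.1760 ≥ 0.9714.
So the minimum punishment length is K = 3.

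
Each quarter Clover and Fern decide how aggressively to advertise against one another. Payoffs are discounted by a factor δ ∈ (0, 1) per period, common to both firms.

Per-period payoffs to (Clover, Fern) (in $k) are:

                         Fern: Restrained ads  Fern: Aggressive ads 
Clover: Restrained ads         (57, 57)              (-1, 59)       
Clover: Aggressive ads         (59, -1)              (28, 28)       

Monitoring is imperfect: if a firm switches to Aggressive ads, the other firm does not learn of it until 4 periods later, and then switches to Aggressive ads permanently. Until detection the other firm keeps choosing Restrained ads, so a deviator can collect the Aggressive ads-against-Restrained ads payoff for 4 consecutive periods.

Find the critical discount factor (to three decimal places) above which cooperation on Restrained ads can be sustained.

Deviating for the 4 undetected periods gains 59−57 = 2 per period over cooperation, then loses 57−28 = 29 per period forever once punishment starts.
Gain: 2(1 + δ + … + δ^3); loss: 29·δ^4/(1−δ).
No profitable deviation ⇔ 2(1−δ^4) ≤ 29·δ^4, i.e. δ^4 ≥ 2/(2+29) = 2/31.
Hence δ ≥ (2/31)^(1/4) ≈ 0.504.

0.504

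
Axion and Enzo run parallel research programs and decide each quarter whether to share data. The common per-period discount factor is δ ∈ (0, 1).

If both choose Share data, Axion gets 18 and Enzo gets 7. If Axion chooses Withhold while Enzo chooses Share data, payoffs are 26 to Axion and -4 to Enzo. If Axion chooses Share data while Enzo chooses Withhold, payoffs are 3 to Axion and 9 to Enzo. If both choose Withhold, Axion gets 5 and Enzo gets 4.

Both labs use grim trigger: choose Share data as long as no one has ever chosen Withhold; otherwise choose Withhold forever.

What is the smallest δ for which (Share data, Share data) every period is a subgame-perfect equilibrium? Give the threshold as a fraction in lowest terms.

2/5

Axion: cooperation gives 18 each period; deviation gives 26 once then 5 forever.
  18/(1−δ) ≥ 26 + 5δ/(1−δ) ⇒ δ ≥ 8/21.
Enzo: cooperation gives 7 each period; deviation gives 9 once then 4 forever.
  δ ≥ 2/5.
Both must hold, so the binding constraint is Enzo's: δ ≥ 2/5.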